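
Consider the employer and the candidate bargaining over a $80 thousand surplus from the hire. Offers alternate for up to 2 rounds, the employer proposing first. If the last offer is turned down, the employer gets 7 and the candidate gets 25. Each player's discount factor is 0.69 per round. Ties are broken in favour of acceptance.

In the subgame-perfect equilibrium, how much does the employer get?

Round 2 (the candidate proposes): the employer gets 7 if talks fail, so the candidate offers 7 and keeps 73.
Round 1 (the employer proposes): the candidate can get 73 next round, worth 0.69 × 73 = 50.37 now; the employer offers that and keeps 29.63.

29.63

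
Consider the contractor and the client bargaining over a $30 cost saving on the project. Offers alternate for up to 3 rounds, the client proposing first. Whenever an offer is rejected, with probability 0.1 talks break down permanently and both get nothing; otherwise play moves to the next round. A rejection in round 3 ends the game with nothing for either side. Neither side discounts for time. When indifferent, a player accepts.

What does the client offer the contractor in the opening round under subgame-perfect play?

2.7

Round 3 (the client proposes): the contractor will accept anything ≥ 0, so the client offers 0 and keeps 30.
Round 2 (the contractor proposes): rejecting gives the client an expected 0.9 × 30 = 27; the contractor offers that and keeps 3.
Round 1 (the client proposes): rejecting gives the contractor an expected 0.9 × 3 = 2.7; the client offers that and keeps 27.3.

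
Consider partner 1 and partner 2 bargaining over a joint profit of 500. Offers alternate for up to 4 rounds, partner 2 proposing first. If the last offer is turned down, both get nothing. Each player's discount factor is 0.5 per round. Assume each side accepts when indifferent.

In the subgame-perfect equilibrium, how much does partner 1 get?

187.5

Round 4 (partner 1 proposes): rejection yields 0 for partner 2; partner 1 offers 0 and keeps 500.
Round 3 (partner 2 proposes): partner 1 can get 500 next round, worth 0.5 × 500 = 250 now. Partner 2 offers 250 and keeps 500 − 250 = 250.
Round 2 (partner 1 proposes): partner 2 can get 250 next round, worth 0.5 × 250 = 125 now; partner 1 offers that and keeps 375.
Round 1 (partner 2 proposes): partner 1 can get 375 next round, worth 0.5 × 375 = 187.5 now, so partner 2 offers 187.5, keeping 312.5.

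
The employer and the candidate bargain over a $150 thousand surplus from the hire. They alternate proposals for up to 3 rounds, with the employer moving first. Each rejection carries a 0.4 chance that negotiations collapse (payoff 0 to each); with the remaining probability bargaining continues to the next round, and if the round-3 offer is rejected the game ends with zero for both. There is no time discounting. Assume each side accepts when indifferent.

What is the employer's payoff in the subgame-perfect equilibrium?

By backward induction:
Round 3 (the employer proposes): rejection yields 0 for the candidate; the employer offers 0 and keeps 150.
Round 2 (the candidate proposes): rejecting gives the employer an expected 0.6 × 150 = 90. The candidate offers 90 and keeps 150 − 90 = 60.
Round 1 (the employer proposes): rejecting gives the candidate an expected 0.6 × 60 = 36. The employer offers 36 and keeps 150 − 36 = 114.

114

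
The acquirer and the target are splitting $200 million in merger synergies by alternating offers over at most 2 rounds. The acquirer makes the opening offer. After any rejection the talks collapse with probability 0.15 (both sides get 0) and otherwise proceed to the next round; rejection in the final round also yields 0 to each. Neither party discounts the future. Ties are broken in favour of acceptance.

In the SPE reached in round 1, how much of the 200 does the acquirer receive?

30

Round 2 (the target proposes): the acquirer will accept anything ≥ 0, so the target offers 0 and keeps 200.
Round 1 (the acquirer proposes): rejecting gives the target an expected 0.85 × 200 = 170, so the acquirer offers 170, keeping 30.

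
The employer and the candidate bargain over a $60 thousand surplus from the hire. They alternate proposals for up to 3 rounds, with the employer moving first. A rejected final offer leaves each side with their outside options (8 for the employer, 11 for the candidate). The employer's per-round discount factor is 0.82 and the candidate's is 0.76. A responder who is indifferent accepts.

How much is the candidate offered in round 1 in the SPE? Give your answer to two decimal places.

Solve by backward induction from round 3.
Round 3 (the employer proposes): the candidate gets 11 if talks fail, so the employer offers 11 and keeps 49.
Round 2 (the candidate proposes): the employer can get 49 next round, worth 0.82 × 49 = 40.18 now. The candidate offers 40.18 and keeps 60 − 40.18 = 19.82.
Round 1 (the employer proposes): the candidate can get 19.82 next round, worth 0.76 × 19.82 = 15.0632 now. The employer offers 15.0632 and keeps 60 − 15.0632 = 44.9368.

15.06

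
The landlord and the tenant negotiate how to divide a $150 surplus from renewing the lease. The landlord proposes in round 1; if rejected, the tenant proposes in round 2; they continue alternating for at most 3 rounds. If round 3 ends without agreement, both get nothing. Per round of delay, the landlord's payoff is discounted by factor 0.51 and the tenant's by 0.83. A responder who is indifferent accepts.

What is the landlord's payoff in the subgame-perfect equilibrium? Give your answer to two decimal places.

Round 3 (the landlord proposes): rejection yields 0 for the tenant; the landlord offers 0 and keeps 150.
Round 2 (the tenant proposes): the landlord can get 150 next round, worth 0.51 × 150 = 76.5 now, so the tenant offers 76.5, keeping 73.5.
Round 1 (the landlord proposes): the tenant can get 73.5 next round, worth 0.83 × 73.5 = 61.005 now; the landlord offers that and keeps 88.995.

89.00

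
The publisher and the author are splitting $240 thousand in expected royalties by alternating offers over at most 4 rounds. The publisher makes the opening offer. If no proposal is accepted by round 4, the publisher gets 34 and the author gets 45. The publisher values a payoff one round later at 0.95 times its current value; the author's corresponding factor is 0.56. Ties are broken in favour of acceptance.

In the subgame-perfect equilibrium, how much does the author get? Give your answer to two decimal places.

68.09

Round 4 (the author proposes): the publisher gets 34 if talks fail, so the author offers 34 and keeps 206.
Round 3 (the publisher proposes): the author can get 206 next round, worth 0.56 × 206 = 115.36 now, so the publisher offers 115.36, keeping 124.64.
Round 2 (the author proposes): the publisher can get 124.64 next round, worth 0.95 × 124.64 = 118.408 now. The author offers 118.408 and keeps 240 − 118.408 = 121.592.
Round 1 (the publisher proposes): the author can get 121.592 next round, worth 0.56 × 121.592 = 68.09152 now. The publisher offers 68.09152 and keeps 240 − 68.09152 = 171.90848.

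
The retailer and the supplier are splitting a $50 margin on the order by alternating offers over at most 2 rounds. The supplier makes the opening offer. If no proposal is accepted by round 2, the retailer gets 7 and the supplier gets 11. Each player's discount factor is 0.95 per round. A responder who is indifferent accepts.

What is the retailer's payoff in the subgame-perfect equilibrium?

37.05

Round 2 (the retailer proposes): the supplier gets 11 if talks fail, so the retailer offers 11 and keeps 39.
Round 1 (the supplier proposes): the retailer can get 39 next round, worth 0.95 × 39 = 37.05 now. The supplier offers 37.05 and keeps 50 − 37.05 = 12.95.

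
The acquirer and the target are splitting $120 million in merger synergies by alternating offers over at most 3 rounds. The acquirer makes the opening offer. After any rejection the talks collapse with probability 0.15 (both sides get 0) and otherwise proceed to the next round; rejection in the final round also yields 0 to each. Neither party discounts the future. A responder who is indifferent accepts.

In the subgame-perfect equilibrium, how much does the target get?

15.3

By backward induction:
Round 3 (the acquirer proposes): rejection yields 0 for the target; the acquirer offers 0 and keeps 120.
Round 2 (the target proposes): rejecting gives the acquirer an expected 0.85 × 120 = 102. The target offers 102 and keeps 120 − 102 = 18.
Round 1 (the acquirer proposes): rejecting gives the target an expected 0.85 × 18 = 15.3; the acquirer offers that and keeps 104.7.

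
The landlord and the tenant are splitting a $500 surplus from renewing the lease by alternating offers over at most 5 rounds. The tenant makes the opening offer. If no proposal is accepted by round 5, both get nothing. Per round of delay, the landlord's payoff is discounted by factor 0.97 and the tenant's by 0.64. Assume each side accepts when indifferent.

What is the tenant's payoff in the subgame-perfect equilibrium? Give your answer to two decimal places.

217.01

Round 5 (the tenant proposes): the landlord will accept anything ≥ 0, so the tenant offers 0 and keeps 500.
Round 4 (the landlord proposes): the tenant can get 500 next round, worth 0.64 × 500 = 320 now, so the landlord offers 320, keeping 180.
Round 3 (the tenant proposes): the landlord can get 180 next round, worth 0.97 × 180 = 174.6 now; the tenant offers that and keeps 325.4.
Round 2 (the landlord proposes): the tenant can get 325.4 next round, worth 0.64 × 325.4 = 208.256 now, so the landlord offers 208.256, keeping 291.744.
Round 1 (the tenant proposes): the landlord can get 291.744 next round, worth 0.97 × 291.744 = 282.99168 now, so the tenant offers 282.99168, keeping 217.00832.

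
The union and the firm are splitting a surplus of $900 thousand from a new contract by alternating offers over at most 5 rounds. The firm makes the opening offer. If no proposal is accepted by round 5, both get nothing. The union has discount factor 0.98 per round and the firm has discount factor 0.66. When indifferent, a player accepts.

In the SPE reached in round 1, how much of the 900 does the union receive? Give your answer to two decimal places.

493.84

By backward induction:
Round 5 (the firm proposes): the union will accept anything ≥ 0, so the firm offers 0 and keeps 900.
Round 4 (the union proposes): the firm can get 900 next round, worth 0.66 × 900 = 594 now. The union offers 594 and keeps 900 − 594 = 306.
Round 3 (the firm proposes): the union can get 306 next round, worth 0.98 × 306 = 299.88 now; the firm offers that and keeps 600.12.
Round 2 (the union proposes): the firm can get 600.12 next round, worth 0.66 × 600.12 = 396.0792 now, so the union offers 396.0792, keeping 503.9208.
Round 1 (the firm proposes): the union can get 503.9208 next round, worth 0.98 × 503.9208 = 493.842384 now, so the firm offers 493.842384, keeping 406.157616.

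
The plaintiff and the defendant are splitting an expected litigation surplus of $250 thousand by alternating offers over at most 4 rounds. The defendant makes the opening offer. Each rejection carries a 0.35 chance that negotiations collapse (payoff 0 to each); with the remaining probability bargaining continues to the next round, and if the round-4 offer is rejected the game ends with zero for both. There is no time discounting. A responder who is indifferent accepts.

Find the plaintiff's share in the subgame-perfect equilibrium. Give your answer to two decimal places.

Round 4 (the plaintiff proposes): the defendant will accept anything ≥ 0, so the plaintiff offers 0 and keeps 250.
Round 3 (the defendant proposes): rejecting gives the plaintiff an expected 0.65 × 250 = 162.5; the defendant offers that and keeps 87.5.
Round 2 (the plaintiff proposes): rejecting gives the defendant an expected 0.65 × 87.5 = 56.875. The plaintiff offers 56.875 and keeps 250 − 56.875 = 193.125.
Round 1 (the defendant proposes): rejecting gives the plaintiff an expected 0.65 × 193.125 = 125.53125. The defendant offers 125.53125 and keeps 250 − 125.53125 = 124.46875.

125.53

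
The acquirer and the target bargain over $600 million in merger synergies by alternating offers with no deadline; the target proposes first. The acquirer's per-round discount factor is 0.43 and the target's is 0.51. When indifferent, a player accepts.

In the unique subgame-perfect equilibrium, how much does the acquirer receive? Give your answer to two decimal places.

161.93

When the target proposes, the acquirer accepts any offer worth at least 0.43 times what the acquirer would get by proposing next round; and vice versa.
This gives x = 600 − 0.43y and y = 600 − 0.51x, where x and y are each side's share when it proposes.
Hence (1 − 0.43·0.51)x = 600(1 − 0.43), i.e. 0.7807·x = 342.
x ≈ 438.0684; the acquirer's share is 600 − x ≈ 161.9316.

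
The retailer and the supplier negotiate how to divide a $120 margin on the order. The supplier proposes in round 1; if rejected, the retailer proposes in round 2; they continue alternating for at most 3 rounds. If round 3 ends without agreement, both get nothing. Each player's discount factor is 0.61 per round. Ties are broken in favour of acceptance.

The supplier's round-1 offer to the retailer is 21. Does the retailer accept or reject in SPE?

Round 3 (the supplier proposes): rejection yields 0 for the retailer; the supplier offers 0 and keeps 120.
Round 2 (the retailer proposes): the supplier can get 120 next round, worth 0.61 × 120 = 73.2 now. The retailer offers 73.2 and keeps 120 − 73.2 = 46.8.
So by rejecting in round 1, the retailer gets 46.8 next round, worth 0.61 × 46.8 = 28.548 now.
Offer 21 < 28.548, so the retailer rejects.

Reject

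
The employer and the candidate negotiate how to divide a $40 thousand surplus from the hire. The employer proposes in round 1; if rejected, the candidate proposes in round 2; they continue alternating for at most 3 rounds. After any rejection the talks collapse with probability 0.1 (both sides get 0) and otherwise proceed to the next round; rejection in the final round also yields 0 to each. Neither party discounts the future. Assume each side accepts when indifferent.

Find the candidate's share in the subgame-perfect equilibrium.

Round 3 (the employer proposes): the candidate will accept anything ≥ 0, so the employer offers 0 and keeps 40.
Round 2 (the candidate proposes): rejecting gives the employer an expected 0.9 × 40 = 36, so the candidate offers 36, keeping 4.
Round 1 (the employer proposes): rejecting gives the candidate an expected 0.9 × 4 = 3.6; the employer offers that and keeps 36.4.

3.6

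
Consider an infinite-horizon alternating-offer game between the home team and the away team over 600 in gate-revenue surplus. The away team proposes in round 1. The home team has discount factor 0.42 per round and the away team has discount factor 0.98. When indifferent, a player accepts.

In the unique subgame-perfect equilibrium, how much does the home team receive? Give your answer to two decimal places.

8.57

In a stationary SPE each proposer offers the other exactly their discounted continuation value.
If the away team keeps x when proposing and the home team keeps y when proposing, then x = 600 − 0.42y and y = 600 − 0.98x.
Solving: x = 600(1 − 0.42) / (1 − 0.98·0.42) = 348 / 0.5884 ≈ 591.4344.
The home team gets 600 − 591.4344 ≈ 8.5656.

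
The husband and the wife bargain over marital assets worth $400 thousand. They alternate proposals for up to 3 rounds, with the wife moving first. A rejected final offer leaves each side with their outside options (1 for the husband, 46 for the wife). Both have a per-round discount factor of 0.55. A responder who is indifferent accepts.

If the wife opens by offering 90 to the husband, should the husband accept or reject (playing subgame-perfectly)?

Reject

Round 3 (the wife proposes): the husband gets 1 if talks fail, so the wife offers 1 and keeps 399.
Round 2 (the husband proposes): the wife can get 399 next round, worth 0.55 × 399 = 219.45 now; the husband offers that and keeps 180.55.
So by rejecting in round 1, the husband gets 180.55 next round, worth 0.55 × 180.55 = 99.3025 now.
Offer 90 < 99.3025, so the husband rejects.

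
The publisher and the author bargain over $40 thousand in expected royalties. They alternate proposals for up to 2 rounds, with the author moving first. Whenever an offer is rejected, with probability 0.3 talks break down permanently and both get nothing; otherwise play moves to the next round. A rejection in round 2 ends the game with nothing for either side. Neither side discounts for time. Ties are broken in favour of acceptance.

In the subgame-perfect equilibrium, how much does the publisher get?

28

Round 2 (the publisher proposes): the author will accept anything ≥ 0, so the publisher offers 0 and keeps 40.
Round 1 (the author proposes): rejecting gives the publisher an expected 0.7 × 40 = 28; the author offers that and keeps 12.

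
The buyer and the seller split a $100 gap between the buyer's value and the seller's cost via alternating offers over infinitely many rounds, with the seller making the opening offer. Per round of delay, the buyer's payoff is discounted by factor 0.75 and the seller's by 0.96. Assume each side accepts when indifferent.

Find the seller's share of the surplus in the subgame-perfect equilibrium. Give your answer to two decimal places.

89.29

When the seller proposes, the buyer accepts any offer worth at least 0.75 times what the buyer would get by proposing next round; and vice versa.
This gives x = 100 − 0.75y and y = 100 − 0.96x, where x and y are each side's share when it proposes.
Hence (1 − 0.75·0.96)x = 100(1 − 0.75), i.e. 0.28·x = 25.
x ≈ 89.2857; the buyer's share is 100 − x ≈ 10.7143.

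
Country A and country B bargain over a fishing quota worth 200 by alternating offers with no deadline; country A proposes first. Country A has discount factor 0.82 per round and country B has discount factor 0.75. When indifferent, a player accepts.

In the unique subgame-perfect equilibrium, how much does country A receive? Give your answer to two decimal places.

Let x be country A's share when country A proposes and y be country B's share when country B proposes.
Country B accepts iff offered ≥ 0.75·y, so x = 200 − 0.75y. Symmetrically y = 200 − 0.82x.
Substituting: x = 200 − 0.75(200 − 0.82x), giving x(1 − 0.82·0.75) = 200(1 − 0.75).
So x = 200 × 0.25 / 0.385 ≈ 129.8701, and country B receives 200 − x ≈ 70.1299.

129.87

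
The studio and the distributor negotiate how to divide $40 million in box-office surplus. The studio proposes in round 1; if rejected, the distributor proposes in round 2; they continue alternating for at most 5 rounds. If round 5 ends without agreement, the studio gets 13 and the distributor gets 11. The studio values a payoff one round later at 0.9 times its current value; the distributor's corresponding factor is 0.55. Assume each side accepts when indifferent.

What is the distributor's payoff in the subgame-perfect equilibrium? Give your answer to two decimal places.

5.98

By backward induction:
Round 5 (the studio proposes): the distributor gets 11 if talks fail, so the studio offers 11 and keeps 29.
Round 4 (the distributor proposes): the studio can get 29 next round, worth 0.9 × 29 = 26.1 now; the distributor offers that and keeps 13.9.
Round 3 (the studio proposes): the distributor can get 13.9 next round, worth 0.55 × 13.9 = 7.645 now, so the studio offers 7.645, keeping 32.355.
Round 2 (the distributor proposes): the studio can get 32.355 next round, worth 0.9 × 32.355 = 29.1195 now. The distributor offers 29.1195 and keeps 40 − 29.1195 = 10.8805.
Round 1 (the studio proposes): the distributor can get 10.8805 next round, worth 0.55 × 10.8805 = 5.984275 now. The studio offers 5.984275 and keeps 40 − 5.984275 = 34.015725.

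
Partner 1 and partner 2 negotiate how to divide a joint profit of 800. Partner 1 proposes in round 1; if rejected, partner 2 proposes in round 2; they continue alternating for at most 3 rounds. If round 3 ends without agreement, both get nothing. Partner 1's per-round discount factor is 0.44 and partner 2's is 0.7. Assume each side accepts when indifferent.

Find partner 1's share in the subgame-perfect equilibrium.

486.4

Round 3 (partner 1 proposes): partner 2 will accept anything ≥ 0, so partner 1 offers 0 and keeps 800.
Round 2 (partner 2 proposes): partner 1 can get 800 next round, worth 0.44 × 800 = 352 now. Partner 2 offers 352 and keeps 800 − 352 = 448.
Round 1 (partner 1 proposes): partner 2 can get 448 next round, worth 0.7 × 448 = 313.6 now; partner 1 offers that and keeps 486.4.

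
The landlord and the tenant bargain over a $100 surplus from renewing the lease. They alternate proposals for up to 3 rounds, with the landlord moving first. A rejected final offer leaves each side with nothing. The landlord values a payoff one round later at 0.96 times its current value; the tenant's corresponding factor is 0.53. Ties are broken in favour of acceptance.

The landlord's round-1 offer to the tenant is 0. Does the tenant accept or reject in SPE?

Reject

Work out the tenant's continuation value if the offer is rejected.
Round 3 (the landlord proposes): the tenant will accept anything ≥ 0, so the landlord offers 0 and keeps 100.
Round 2 (the tenant proposes): the landlord can get 100 next round, worth 0.96 × 100 = 96 now. The tenant offers 96 and keeps 100 − 96 = 4.
So by rejecting in round 1, the tenant gets 4 next round, worth 0.53 × 4 = 2.12 now.
Offer 0 < 2.12, so the tenant rejects.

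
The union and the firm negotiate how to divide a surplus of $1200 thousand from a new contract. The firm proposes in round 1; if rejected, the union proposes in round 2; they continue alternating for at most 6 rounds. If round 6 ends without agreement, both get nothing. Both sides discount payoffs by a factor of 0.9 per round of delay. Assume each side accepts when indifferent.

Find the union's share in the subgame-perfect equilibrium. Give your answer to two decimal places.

By backward induction:
Round 6 (the union proposes): rejection yields 0 for the firm; the union offers 0 and keeps 1200.
Round 5 (the firm proposes): the union can get 1200 next round, worth 0.9 × 1200 = 1080 now, so the firm offers 1080, keeping 120.
Round 4 (the union proposes): the firm can get 120 next round, worth 0.9 × 120 = 108 now; the union offers that and keeps 1092.
Round 3 (the firm proposes): the union can get 1092 next round, worth 0.9 × 1092 = 982.8 now. The firm offers 982.8 and keeps 1200 − 982.8 = 217.2.
Round 2 (the union proposes): the firm can get 217.2 next round, worth 0.9 × 217.2 = 195.48 now; the union offers that and keeps 1004.52.
Round 1 (the firm proposes): the union can get 1004.52 next round, worth 0.9 × 1004.52 = 904.068 now, so the firm offers 904.068, keeping 295.932.

904.07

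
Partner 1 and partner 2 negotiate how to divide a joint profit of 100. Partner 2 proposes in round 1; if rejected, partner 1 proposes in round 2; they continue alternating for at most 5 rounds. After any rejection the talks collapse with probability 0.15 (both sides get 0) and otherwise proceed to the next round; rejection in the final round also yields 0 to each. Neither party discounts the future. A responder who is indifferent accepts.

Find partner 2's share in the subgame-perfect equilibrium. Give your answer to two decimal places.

78.04

Round 5 (partner 2 proposes): partner 1 will accept anything ≥ 0, so partner 2 offers 0 and keeps 100.
Round 4 (partner 1 proposes): rejecting gives partner 2 an expected 0.85 × 100 = 85; partner 1 offers that and keeps 15.
Round 3 (partner 2 proposes): rejecting gives partner 1 an expected 0.85 × 15 = 12.75; partner 2 offers that and keeps 87.25.
Round 2 (partner 1 proposes): rejecting gives partner 2 an expected 0.85 × 87.25 = 74.1625; partner 1 offers that and keeps 25.8375.
Round 1 (partner 2 proposes): rejecting gives partner 1 an expected 0.85 × 25.8375 = 21.961875, so partner 2 offers 21.961875, keeping 78.038125.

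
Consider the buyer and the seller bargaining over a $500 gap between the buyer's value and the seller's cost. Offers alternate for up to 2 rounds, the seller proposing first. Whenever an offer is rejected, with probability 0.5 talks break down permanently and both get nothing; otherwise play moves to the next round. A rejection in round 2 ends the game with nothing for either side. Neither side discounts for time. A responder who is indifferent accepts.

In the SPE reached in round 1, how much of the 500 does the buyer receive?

Round 2 (the buyer proposes): rejection yields 0 for the seller; the buyer offers 0 and keeps 500.
Round 1 (the seller proposes): rejecting gives the buyer an expected 0.5 × 500 = 250. The seller offers 250 and keeps 500 − 250 = 250.

250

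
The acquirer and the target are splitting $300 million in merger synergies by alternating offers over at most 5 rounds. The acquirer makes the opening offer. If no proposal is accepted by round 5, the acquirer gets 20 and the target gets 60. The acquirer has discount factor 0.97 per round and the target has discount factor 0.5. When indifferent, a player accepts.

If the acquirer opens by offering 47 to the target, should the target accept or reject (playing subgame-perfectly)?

Work out the target's continuation value if the offer is rejected.
Round 5 (the acquirer proposes): the target gets 60 if talks fail, so the acquirer offers 60 and keeps 240.
Round 4 (the target proposes): the acquirer can get 240 next round, worth 0.97 × 240 = 232.8 now; the target offers that and keeps 67.2.
Round 3 (the acquirer proposes): the target can get 67.2 next round, worth 0.5 × 67.2 = 33.6 now. The acquirer offers 33.6 and keeps 300 − 33.6 = 266.4.
Round 2 (the target proposes): the acquirer can get 266.4 next round, worth 0.97 × 266.4 = 258.408 now; the target offers that and keeps 41.592.
So by rejecting in round 1, the target gets 41.592 next round, worth 0.5 × 41.592 = 20.796 now.
Offer 47 ≥ 20.796, so the target accepts.

Accept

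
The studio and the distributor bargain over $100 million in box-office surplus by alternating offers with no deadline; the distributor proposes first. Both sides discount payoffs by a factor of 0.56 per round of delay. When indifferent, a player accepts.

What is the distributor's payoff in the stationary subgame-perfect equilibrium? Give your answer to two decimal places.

64.10

Let x be the distributor's share when the distributor proposes and y be the studio's share when the studio proposes.
The studio accepts iff offered ≥ 0.56·y, so x = 100 − 0.56y. Symmetrically y = 100 − 0.56x.
Substituting: x = 100 − 0.56(100 − 0.56x), giving x(1 − 0.56·0.56) = 100(1 − 0.56).
So x = 100 × 0.44 / 0.6864 ≈ 64.1026, and the studio receives 100 − x ≈ 35.8974.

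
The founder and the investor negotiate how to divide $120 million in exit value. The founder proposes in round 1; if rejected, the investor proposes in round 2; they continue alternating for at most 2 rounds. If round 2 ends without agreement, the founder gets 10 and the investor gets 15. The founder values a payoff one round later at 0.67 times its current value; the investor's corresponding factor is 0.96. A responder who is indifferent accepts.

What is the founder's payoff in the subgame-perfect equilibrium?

By backward induction:
Round 2 (the investor proposes): the founder gets 10 if talks fail, so the investor offers 10 and keeps 110.
Round 1 (the founder proposes): the investor can get 110 next round, worth 0.96 × 110 = 105.6 now. The founder offers 105.6 and keeps 120 − 105.6 = 14.4.

14.4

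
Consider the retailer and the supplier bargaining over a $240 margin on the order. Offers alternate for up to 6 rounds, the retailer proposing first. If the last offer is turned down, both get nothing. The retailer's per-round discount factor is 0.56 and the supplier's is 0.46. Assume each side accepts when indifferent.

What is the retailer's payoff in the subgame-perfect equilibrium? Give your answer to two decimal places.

171.58

Round 6 (the supplier proposes): rejection yields 0 for the retailer; the supplier offers 0 and keeps 240.
Round 5 (the retailer proposes): the supplier can get 240 next round, worth 0.46 × 240 = 110.4 now; the retailer offers that and keeps 129.6.
Round 4 (the supplier proposes): the retailer can get 129.6 next round, worth 0.56 × 129.6 = 72.576 now, so the supplier offers 72.576, keeping 167.424.
Round 3 (the retailer proposes): the supplier can get 167.424 next round, worth 0.46 × 167.424 = 77.01504 now, so the retailer offers 77.01504, keeping 162.98496.
Round 2 (the supplier proposes): the retailer can get 162.98496 next round, worth 0.56 × 162.98496 = 91.2715776 now, so the supplier offers 91.2715776, keeping 148.7284224.
Round 1 (the retailer proposes): the supplier can get 148.7284224 next round, worth 0.46 × 148.7284224 = 68.415074304 now. The retailer offers 68.415074304 and keeps 240 − 68.415074304 = 171.584925696.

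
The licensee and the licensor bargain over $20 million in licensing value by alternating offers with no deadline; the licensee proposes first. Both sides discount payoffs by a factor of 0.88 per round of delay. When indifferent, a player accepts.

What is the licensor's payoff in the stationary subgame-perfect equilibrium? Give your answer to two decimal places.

When the licensee proposes, the licensor accepts any offer worth at least 0.88 times what the licensor would get by proposing next round; and vice versa.
This gives x = 20 − 0.88y and y = 20 − 0.88x, where x and y are each side's share when it proposes.
Hence (1 − 0.88·0.88)x = 20(1 − 0.88), i.e. 0.2256·x = 2.4.
x ≈ 10.6383; the licensor's share is 20 − x ≈ 9.3617.

9.36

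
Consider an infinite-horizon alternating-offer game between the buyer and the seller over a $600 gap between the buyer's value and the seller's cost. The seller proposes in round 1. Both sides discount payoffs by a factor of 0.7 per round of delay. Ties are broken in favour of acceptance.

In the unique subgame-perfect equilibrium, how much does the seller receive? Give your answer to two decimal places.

352.94

In a stationary SPE each proposer offers the other exactly their discounted continuation value.
If the seller keeps x when proposing and the buyer keeps y when proposing, then x = 600 − 0.7y and y = 600 − 0.7x.
Solving: x = 600(1 − 0.7) / (1 − 0.7·0.7) = 180 / 0.51 ≈ 352.9412.
The buyer gets 600 − 352.9412 ≈ 247.0588.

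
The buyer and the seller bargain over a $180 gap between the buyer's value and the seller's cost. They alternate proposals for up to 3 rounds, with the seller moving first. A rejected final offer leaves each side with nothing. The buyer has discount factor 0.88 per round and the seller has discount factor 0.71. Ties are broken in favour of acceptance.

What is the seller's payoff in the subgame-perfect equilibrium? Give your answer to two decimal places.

134.06

Round 3 (the seller proposes): rejection yields 0 for the buyer; the seller offers 0 and keeps 180.
Round 2 (the buyer proposes): the seller can get 180 next round, worth 0.71 × 180 = 127.8 now; the buyer offers that and keeps 52.2.
Round 1 (the seller proposes): the buyer can get 52.2 next round, worth 0.88 × 52.2 = 45.936 now; the seller offers that and keeps 134.064.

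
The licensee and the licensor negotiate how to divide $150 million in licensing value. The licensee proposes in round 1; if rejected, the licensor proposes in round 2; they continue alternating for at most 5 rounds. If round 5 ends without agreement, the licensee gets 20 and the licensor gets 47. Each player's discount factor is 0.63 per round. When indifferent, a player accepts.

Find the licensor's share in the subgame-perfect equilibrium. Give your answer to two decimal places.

56.25

Round 5 (the licensee proposes): the licensor gets 47 if talks fail, so the licensee offers 47 and keeps 103.
Round 4 (the licensor proposes): the licensee can get 103 next round, worth 0.63 × 103 = 64.89 now. The licensor offers 64.89 and keeps 150 − 64.89 = 85.11.
Round 3 (the licensee proposes): the licensor can get 85.11 next round, worth 0.63 × 85.11 = 53.6193 now, so the licensee offers 53.6193, keeping 96.3807.
Round 2 (the licensor proposes): the licensee can get 96.3807 next round, worth 0.63 × 96.3807 = 60.719841 now, so the licensor offers 60.719841, keeping 89.280159.
Round 1 (the licensee proposes): the licensor can get 89.280159 next round, worth 0.63 × 89.280159 = 56.24650017 now; the licensee offers that and keeps 93.75349983.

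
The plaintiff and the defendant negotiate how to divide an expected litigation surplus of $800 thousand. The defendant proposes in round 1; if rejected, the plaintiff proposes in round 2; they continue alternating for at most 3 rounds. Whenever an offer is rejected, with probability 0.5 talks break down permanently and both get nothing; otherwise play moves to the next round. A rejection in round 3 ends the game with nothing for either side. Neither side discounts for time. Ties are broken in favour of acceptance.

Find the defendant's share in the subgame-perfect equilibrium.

Round 3 (the defendant proposes): the plaintiff will accept anything ≥ 0, so the defendant offers 0 and keeps 800.
Round 2 (the plaintiff proposes): rejecting gives the defendant an expected 0.5 × 800 = 400, so the plaintiff offers 400, keeping 400.
Round 1 (the defendant proposes): rejecting gives the plaintiff an expected 0.5 × 400 = 200; the defendant offers that and keeps 600.

600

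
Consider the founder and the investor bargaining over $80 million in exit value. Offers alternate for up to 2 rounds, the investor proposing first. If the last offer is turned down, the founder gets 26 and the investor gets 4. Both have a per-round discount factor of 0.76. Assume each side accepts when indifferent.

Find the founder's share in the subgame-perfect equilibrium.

57.76

By backward induction:
Round 2 (the founder proposes): the investor gets 4 if talks fail, so the founder offers 4 and keeps 76.
Round 1 (the investor proposes): the founder can get 76 next round, worth 0.76 × 76 = 57.76 now. The investor offers 57.76 and keeps 80 − 57.76 = 22.24.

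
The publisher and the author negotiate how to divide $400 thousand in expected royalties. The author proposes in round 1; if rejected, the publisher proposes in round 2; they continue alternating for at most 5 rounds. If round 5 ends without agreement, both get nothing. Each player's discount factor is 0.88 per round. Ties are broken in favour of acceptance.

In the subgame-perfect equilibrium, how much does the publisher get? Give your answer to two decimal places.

By backward induction:
Round 5 (the author proposes): rejection yields 0 for the publisher; the author offers 0 and keeps 400.
Round 4 (the publisher proposes): the author can get 400 next round, worth 0.88 × 400 = 352 now. The publisher offers 352 and keeps 400 − 352 = 48.
Round 3 (the author proposes): the publisher can get 48 next round, worth 0.88 × 48 = 42.24 now. The author offers 42.24 and keeps 400 − 42.24 = 357.76.
Round 2 (the publisher proposes): the author can get 357.76 next round, worth 0.88 × 357.76 = 314.8288 now, so the publisher offers 314.8288, keeping 85.1712.
Round 1 (the author proposes): the publisher can get 85.1712 next round, worth 0.88 × 85.1712 = 74.950656 now; the author offers that and keeps 325.049344.

74.95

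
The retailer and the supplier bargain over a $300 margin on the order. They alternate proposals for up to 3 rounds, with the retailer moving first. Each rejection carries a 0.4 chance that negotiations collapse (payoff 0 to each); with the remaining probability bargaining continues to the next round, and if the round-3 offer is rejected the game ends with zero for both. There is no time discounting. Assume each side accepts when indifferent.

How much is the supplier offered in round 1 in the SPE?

72

Round 3 (the retailer proposes): rejection yields 0 for the supplier; the retailer offers 0 and keeps 300.
Round 2 (the supplier proposes): rejecting gives the retailer an expected 0.6 × 300 = 180, so the supplier offers 180, keeping 120.
Round 1 (the retailer proposes): rejecting gives the supplier an expected 0.6 × 120 = 72, so the retailer offers 72, keeping 228.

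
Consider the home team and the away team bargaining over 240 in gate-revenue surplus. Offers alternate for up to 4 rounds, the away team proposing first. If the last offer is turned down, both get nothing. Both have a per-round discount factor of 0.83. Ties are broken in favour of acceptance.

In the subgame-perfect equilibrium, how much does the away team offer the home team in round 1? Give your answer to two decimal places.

171.09

Solve by backward induction from round 4.
Round 4 (the home team proposes): rejection yields 0 for the away team; the home team offers 0 and keeps 240.
Round 3 (the away team proposes): the home team can get 240 next round, worth 0.83 × 240 = 199.2 now. The away team offers 199.2 and keeps 240 − 199.2 = 40.8.
Round 2 (the home team proposes): the away team can get 40.8 next round, worth 0.83 × 40.8 = 33.864 now, so the home team offers 33.864, keeping 206.136.
Round 1 (the away team proposes): the home team can get 206.136 next round, worth 0.83 × 206.136 = 171.09288 now. The away team offers 171.09288 and keeps 240 − 171.09288 = 68.90712.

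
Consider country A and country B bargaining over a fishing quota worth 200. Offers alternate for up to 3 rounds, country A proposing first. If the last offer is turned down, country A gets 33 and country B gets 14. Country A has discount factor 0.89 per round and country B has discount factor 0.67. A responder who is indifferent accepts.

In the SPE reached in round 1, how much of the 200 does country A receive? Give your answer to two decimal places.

176.91

Round 3 (country A proposes): country B gets 14 if talks fail, so country A offers 14 and keeps 186.
Round 2 (country B proposes): country A can get 186 next round, worth 0.89 × 186 = 165.54 now. Country B offers 165.54 and keeps 200 − 165.54 = 34.46.
Round 1 (country A proposes): country B can get 34.46 next round, worth 0.67 × 34.46 = 23.0882 now; country A offers that and keeps 176.9118.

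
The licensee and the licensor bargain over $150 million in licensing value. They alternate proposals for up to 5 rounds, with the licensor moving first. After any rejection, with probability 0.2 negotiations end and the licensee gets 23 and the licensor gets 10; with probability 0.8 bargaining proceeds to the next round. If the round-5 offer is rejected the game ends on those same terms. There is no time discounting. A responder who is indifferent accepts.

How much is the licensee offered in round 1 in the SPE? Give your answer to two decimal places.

Round 5 (the licensor proposes): the licensee gets 23 if talks fail, so the licensor offers 23 and keeps 127.
Round 4 (the licensee proposes): rejecting gives the licensor an expected 0.8 × 127 + 0.2 × 10 = 103.6; the licensee offers that and keeps 46.4.
Round 3 (the licensor proposes): rejecting gives the licensee an expected 0.8 × 46.4 + 0.2 × 23 = 41.72; the licensor offers that and keeps 108.28.
Round 2 (the licensee proposes): rejecting gives the licensor an expected 0.8 × 108.28 + 0.2 × 10 = 88.624, so the licensee offers 88.624, keeping 61.376.
Round 1 (the licensor proposes): rejecting gives the licensee an expected 0.8 × 61.376 + 0.2 × 23 = 53.7008, so the licensor offers 53.7008, keeping 96.2992.

53.70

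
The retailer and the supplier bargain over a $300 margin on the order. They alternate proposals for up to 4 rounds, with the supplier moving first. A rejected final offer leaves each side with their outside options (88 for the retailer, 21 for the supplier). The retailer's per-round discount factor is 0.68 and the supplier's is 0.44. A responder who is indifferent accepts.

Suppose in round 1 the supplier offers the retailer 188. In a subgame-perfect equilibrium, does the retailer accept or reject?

Round 4 (the retailer proposes): the supplier gets 21 if talks fail, so the retailer offers 21 and keeps 279.
Round 3 (the supplier proposes): the retailer can get 279 next round, worth 0.68 × 279 = 189.72 now; the supplier offers that and keeps 110.28.
Round 2 (the retailer proposes): the supplier can get 110.28 next round, worth 0.44 × 110.28 = 48.5232 now. The retailer offers 48.5232 and keeps 300 − 48.5232 = 251.4768.
So by rejecting in round 1, the retailer gets 251.4768 next round, worth 0.68 × 251.4768 = 171.004224 now.
Offer 188 ≥ 171.004224, so the retailer accepts.

Accept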